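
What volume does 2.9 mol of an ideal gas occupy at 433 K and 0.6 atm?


PV = nRT  (R = 0.08206 L·atm/(mol·K))
V = nRT/P = 2.9×0.08206×433/0.6
= 171.738 L

171.738 L


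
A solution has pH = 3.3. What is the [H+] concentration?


[H+] = 10^(-pH) = 10^(-3.3)
= 5.01×10^-4 M

5.01×10^-4 M


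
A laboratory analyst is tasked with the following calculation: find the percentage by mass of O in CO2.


M(CO2) = 1×12.01 + 2×16.0 = 44.01 g/mol
Mass of O = 2 × 16.0 = 32.00 g/mol
% O = 32.00/44.01 × 100 = 72.71%

72.71%


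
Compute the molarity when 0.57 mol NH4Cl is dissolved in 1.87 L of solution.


M = n/V = 0.57/1.87 = 0.305 mol/L

0.305 M


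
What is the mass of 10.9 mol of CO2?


M(CO2) = 44.01 g/mol
mass = n × M = 10.9 × 44.01 = 479.71 g

479.71 g


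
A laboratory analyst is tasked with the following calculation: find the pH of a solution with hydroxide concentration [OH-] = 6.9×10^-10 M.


pOH = -log10([OH-]) = -log10(6.9×10^-10)
= 10 - log10(6.9) = 9.16
pH = 14 - pOH = 14 - 9.16 = 4.84

4.84


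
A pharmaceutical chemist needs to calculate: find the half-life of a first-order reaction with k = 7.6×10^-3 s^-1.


t½ = ln2/k = 0.693147/(7.6×10^-3 s^-1)
= 91.20 s

91.20 s


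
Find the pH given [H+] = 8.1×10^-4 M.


pH = -log10([H+]) = -log10(8.1×10^-4)
= 4 - log10(8.1)
= 4 - 0.91
= 3.09

3.09


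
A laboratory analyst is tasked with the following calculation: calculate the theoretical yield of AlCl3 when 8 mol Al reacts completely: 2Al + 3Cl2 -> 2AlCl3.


Mole ratio AlCl3:Al = 2:2
n(AlCl3) = 8 × 2/2 = 8.000 mol
mass = 8.000 × 133.33 = 1066.64 g

1066.64 g


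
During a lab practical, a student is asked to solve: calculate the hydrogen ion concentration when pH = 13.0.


[H+] = 10^(-pH) = 10^(-13.0)
= 1.0×10^-13 M

1.0×10^-13 M


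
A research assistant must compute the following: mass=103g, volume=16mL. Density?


ρ = mass/volume
= 103/16
= 6.438 g/mL

6.438 g/mL


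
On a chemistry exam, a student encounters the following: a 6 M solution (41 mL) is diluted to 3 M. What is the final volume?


C1V1 = C2V2
6 × 41 = 3 × V2
V2 = 246/3 = 82.0 mL

82.0 mL


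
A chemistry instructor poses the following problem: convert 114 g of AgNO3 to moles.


M(AgNO3) = 169.88 g/mol
n = mass/M = 114/169.88 = 0.6711 mol

0.6711 mol


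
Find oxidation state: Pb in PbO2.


x + 2(-2) = 0, so x = +4
Oxidation number: +4

+4


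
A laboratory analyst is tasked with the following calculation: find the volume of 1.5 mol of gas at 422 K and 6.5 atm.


PV = nRT  (R = 0.08206 L·atm/(mol·K))
V = nRT/P = 1.5×0.08206×422/6.5
= 7.991 L

7.991 L


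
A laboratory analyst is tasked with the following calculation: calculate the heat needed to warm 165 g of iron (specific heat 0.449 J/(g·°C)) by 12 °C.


q = mcΔT = 165 × 0.449 × 12
= 889.02 J

889.02 J


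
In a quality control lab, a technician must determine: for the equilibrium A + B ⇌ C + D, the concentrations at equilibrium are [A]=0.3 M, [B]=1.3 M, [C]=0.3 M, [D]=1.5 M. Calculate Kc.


Kc = [C][D]/([A][B])
= (0.3^1 × 1.5^1)/(0.3^1 × 1.3^1)
= 0.45/0.39
= 1.154

1.154


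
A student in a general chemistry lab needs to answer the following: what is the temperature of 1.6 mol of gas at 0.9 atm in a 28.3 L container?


PV = nRT  (R = 0.08206 L·atm/(mol·K))
T = PV/(nR) = 0.9×28.3/(1.6×0.08206)
= 25.47/0.131296
= 193.99 K

193.99 K


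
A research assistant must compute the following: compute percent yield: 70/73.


% yield = actual/theoretical × 100
= 70/73 × 100
= 95.89%

95.89%


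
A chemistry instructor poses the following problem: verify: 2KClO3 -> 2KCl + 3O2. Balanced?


Equation: 2KClO3 -> 2KCl + 3O2
Check atoms: Cl: 2=2, K: 2=2, O: 6=6
Balanced

Yes, balanced


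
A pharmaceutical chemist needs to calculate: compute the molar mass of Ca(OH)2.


M(Ca(OH)2) = 1×40.08 + 2×16.0 + 2×1.008
= 40.08 + 32.0 + 2.02
= 74.1 g/mol

74.1 g/mol


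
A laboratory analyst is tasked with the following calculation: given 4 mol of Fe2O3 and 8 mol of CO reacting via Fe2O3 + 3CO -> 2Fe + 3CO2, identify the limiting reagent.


Mole ratio available / coefficient:
  Fe2O3: 4/1 = 4.000
  CO: 8/3 = 2.667
Smaller ratio is limiting.

CO


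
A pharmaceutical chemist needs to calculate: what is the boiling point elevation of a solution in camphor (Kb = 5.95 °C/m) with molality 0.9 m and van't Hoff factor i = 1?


ΔTb = Kb × m × i
= 5.95 × 0.9 × 1
= 5.355 °C

5.355 °C


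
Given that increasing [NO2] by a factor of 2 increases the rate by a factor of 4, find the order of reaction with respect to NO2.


rate ∝ [NO2]^n
2^n = 4 → n = 2
Order in NO2: 2

2


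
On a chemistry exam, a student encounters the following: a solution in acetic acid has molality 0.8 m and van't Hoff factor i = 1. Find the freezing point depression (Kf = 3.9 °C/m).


ΔTf = Kf × m × i
= 3.9 × 0.8 × 1
= 3.12 °C

3.12 °C


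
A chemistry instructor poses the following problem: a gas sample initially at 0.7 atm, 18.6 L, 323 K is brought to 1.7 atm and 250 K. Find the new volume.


P1V1/T1 = P2V2/T2
V2 = P1V1T2/(T1P2)
= 0.7×18.6×250/(323×1.7)
= 5.928 L

5.928 L


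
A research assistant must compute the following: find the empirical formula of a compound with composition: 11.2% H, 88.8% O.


Assume 100 g sample. Moles of each element:
  H: 11.2/1.008 = 11.111 mol
  O: 88.8/16.0 = 5.55 mol
Divide by smallest (5.55):
  H: 11.111/5.55 = 2.0
  O: 5.55/5.55 = 1.0
Empirical formula: H2O

H2O


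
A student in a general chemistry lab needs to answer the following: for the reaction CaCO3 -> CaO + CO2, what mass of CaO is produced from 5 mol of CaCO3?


Mole ratio CaO:CaCO3 = 1:1
n(CaO) = 5 × 1/1 = 5.000 mol
mass = 5.000 × 56.08 = 280.4 g

280.4 g


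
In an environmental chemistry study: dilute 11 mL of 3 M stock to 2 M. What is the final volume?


C1V1 = C2V2
3 × 11 = 2 × V2
V2 = 33/2 = 16.5 mL

16.5 mL


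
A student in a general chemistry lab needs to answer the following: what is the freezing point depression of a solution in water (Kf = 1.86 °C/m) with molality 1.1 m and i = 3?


ΔTf = Kf × m × i
= 1.86 × 1.1 × 3
= 6.138 °C

6.138 °C


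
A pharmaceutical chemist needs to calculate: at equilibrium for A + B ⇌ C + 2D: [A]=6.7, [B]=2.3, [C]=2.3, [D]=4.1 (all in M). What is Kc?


Kc = [C][D]^2/([A][B])
= (2.3^1 × 4.1^2)/(6.7^1 × 2.3^1)
= 38.663/15.41
= 2.509

2.509


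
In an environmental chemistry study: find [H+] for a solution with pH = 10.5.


[H+] = 10^(-pH) = 10^(-10.5)
= 3.16×10^-11 M

3.16×10^-11 M


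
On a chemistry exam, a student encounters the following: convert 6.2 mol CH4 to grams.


M(CH4) = 16.04 g/mol
mass = n × M = 6.2 × 16.04 = 99.45 g

99.45 g


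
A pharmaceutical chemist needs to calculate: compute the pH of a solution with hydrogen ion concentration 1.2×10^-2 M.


pH = -log10([H+]) = -log10(1.2×10^-2)
= 2 - log10(1.2)
= 2 - 0.08
= 1.92

1.92


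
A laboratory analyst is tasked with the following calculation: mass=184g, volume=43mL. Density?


ρ = mass/volume
= 184/43
= 4.279 g/mL

4.279 g/mL


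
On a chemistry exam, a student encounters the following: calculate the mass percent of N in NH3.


M(NH3) = 1×14.01 + 3×1.008 = 17.034 g/mol
Mass of N = 1 × 14.01 = 14.01 g/mol
% N = 14.01/17.034 × 100 = 82.25%

82.25%


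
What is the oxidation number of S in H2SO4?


2(+1) + x + 4(-2) = 0, so x = +6
Oxidation number: +6

+6


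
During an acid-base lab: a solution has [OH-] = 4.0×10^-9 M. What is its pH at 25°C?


pOH = -log10([OH-]) = -log10(4.0×10^-9)
= 9 - log10(4.0) = 8.4
pH = 14 - pOH = 14 - 8.4 = 5.6

5.6


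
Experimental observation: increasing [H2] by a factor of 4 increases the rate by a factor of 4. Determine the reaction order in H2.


rate ∝ [H2]^n
4^n = 4 → n = 1
Order in H2: 1

1


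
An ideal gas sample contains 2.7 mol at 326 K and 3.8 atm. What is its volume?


PV = nRT  (R = 0.08206 L·atm/(mol·K))
V = nRT/P = 2.7×0.08206×326/3.8
= 19.008 L

19.008 L


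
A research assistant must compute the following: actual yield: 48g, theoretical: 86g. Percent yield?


% yield = actual/theoretical × 100
= 48/86 × 100
= 55.81%

55.81%


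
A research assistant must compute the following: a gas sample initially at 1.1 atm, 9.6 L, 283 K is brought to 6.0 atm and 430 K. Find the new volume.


P1V1/T1 = P2V2/T2
V2 = P1V1T2/(T1P2)
= 1.1×9.6×430/(283×6.0)
= 2.674 L

2.674 L


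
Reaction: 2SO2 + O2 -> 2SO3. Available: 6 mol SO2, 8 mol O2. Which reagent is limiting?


Mole ratio available / coefficient:
  SO2: 6/2 = 3.000
  O2: 8/1 = 8.000
Smaller ratio is limiting.

SO2


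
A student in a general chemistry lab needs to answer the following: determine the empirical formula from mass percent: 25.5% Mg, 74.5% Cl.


Assume 100 g sample. Moles of each element:
  Mg: 25.5/24.31 = 1.049 mol
  Cl: 74.5/35.45 = 2.102 mol
Divide by smallest (1.049):
  Mg: 1.049/1.049 = 1.0
  Cl: 2.102/1.049 = 2.0
Empirical formula: MgCl2

MgCl2


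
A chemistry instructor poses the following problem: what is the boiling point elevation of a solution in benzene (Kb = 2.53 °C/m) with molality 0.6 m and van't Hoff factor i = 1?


ΔTb = Kb × m × i
= 2.53 × 0.6 × 1
= 1.518 °C

1.518 °C


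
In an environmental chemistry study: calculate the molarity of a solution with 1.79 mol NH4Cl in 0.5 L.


M = n/V = 1.79/0.5 = 3.580 mol/L

3.580 M


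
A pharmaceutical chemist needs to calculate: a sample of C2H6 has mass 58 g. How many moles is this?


M(C2H6) = 30.07 g/mol
n = mass/M = 58/30.07 = 1.9288 mol

1.9288 mol


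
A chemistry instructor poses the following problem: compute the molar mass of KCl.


M(KCl) = 1×39.1 + 1×35.45
= 39.1 + 35.45
= 74.55 g/mol

74.55 g/mol


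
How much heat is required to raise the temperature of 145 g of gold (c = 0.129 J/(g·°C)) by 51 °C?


q = mcΔT = 145 × 0.129 × 51
= 953.96 J

953.96 J


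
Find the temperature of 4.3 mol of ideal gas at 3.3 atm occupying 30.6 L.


PV = nRT  (R = 0.08206 L·atm/(mol·K))
T = PV/(nR) = 3.3×30.6/(4.3×0.08206)
= 100.98/0.352858
= 286.18 K

286.18 K


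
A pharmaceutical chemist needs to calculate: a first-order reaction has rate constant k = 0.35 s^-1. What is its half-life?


t½ = ln2/k = 0.693147/(0.35 s^-1)
= 1.980 s

1.980 s


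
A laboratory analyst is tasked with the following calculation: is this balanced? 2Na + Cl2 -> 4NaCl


Equation: 2Na + Cl2 -> 4NaCl
Check atoms: Cl: 2≠4, Na: 2≠4
Not balanced

No, not balanced


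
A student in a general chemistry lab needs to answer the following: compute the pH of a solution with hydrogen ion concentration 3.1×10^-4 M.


pH = -log10([H+]) = -log10(3.1×10^-4)
= 4 - log10(3.1)
= 4 - 0.49
= 3.51

3.51


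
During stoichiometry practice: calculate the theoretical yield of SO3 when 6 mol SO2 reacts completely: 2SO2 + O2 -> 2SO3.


Mole ratio SO3:SO2 = 2:2
n(SO3) = 6 × 2/2 = 6.000 mol
mass = 6.000 × 80.07 = 480.42 g

480.42 g


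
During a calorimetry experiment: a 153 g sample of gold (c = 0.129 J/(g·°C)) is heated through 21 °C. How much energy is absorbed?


q = mcΔT = 153 × 0.129 × 21
= 414.48 J

414.48 J


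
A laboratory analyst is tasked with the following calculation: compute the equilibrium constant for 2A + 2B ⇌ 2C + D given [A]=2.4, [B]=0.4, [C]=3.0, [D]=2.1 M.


Kc = [C]^2[D]/([A]^2[B]^2)
= (3.0^2 × 2.1^1)/(2.4^2 × 0.4^2)
= 18.9/0.9216
= 20.51

20.51


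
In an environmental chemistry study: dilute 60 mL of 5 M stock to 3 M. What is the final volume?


C1V1 = C2V2
5 × 60 = 3 × V2
V2 = 300/3 = 100.0 mL

100.0 mL


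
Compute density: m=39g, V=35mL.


ρ = mass/volume
= 39/35
= 1.114 g/mL

1.114 g/mL


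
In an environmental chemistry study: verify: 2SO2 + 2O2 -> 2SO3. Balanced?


Equation: 2SO2 + 2O2 -> 2SO3
Check atoms: O: 8≠6, S: 2=2
Not balanced

No, not balanced


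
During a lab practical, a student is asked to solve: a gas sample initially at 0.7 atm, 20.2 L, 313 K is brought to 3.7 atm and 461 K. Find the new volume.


P1V1/T1 = P2V2/T2
V2 = P1V1T2/(T1P2)
= 0.7×20.2×461/(313×3.7)
= 5.629 L

5.629 L


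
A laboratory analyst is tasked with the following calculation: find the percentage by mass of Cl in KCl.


M(KCl) = 1×39.1 + 1×35.45 = 74.55 g/mol
Mass of Cl = 1 × 35.45 = 35.45 g/mol
% Cl = 35.45/74.55 × 100 = 47.55%

47.55%


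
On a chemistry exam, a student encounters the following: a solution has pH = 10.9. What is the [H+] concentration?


[H+] = 10^(-pH) = 10^(-10.9)
= 1.26×10^-11 M

1.26×10^-11 M


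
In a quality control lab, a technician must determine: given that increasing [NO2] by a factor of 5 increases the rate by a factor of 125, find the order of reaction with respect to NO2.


rate ∝ [NO2]^n
5^n = 125 → n = 3
Order in NO2: 3

3


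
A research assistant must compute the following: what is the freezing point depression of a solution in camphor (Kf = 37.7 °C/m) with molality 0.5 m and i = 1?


ΔTf = Kf × m × i
= 37.7 × 0.5 × 1
= 18.85 °C

18.85 °C


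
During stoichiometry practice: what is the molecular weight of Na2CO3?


M(Na2CO3) = 2×22.99 + 1×12.01 + 3×16.0
= 45.98 + 12.01 + 48.0
= 105.99 g/mol

105.99 g/mol


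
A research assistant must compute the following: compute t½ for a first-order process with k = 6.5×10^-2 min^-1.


t½ = ln2/k = 0.693147/(6.5×10^-2 min^-1)
= 10.66 min

10.66 min


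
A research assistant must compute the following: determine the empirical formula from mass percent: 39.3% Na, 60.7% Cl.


Assume 100 g sample. Moles of each element:
  Na: 39.3/22.99 = 1.709 mol
  Cl: 60.7/35.45 = 1.712 mol
Divide by smallest (1.709):
  Na: 1.709/1.709 = 1.0
  Cl: 1.712/1.709 = 1.0
Empirical formula: NaCl

NaCl


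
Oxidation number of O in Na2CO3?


O is usually -2
Oxidation number: -2

-2


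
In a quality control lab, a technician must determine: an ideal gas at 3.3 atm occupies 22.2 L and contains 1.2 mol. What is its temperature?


PV = nRT  (R = 0.08206 L·atm/(mol·K))
T = PV/(nR) = 3.3×22.2/(1.2×0.08206)
= 73.26/0.098472
= 743.97 K

743.97 K


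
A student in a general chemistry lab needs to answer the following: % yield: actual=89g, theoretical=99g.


% yield = actual/theoretical × 100
= 89/99 × 100
= 89.9%

89.9%


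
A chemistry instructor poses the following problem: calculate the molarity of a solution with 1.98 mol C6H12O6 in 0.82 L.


M = n/V = 1.98/0.82 = 2.415 mol/L

2.415 M


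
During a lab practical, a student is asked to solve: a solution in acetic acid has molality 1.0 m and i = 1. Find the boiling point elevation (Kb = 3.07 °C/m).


ΔTb = Kb × m × i
= 3.07 × 1.0 × 1
= 3.07 °C

3.07 °C


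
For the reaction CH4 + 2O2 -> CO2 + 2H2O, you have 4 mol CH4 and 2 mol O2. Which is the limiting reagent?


Mole ratio available / coefficient:
  CH4: 4/1 = 4.000
  O2: 2/2 = 1.000
Smaller ratio is limiting.

O2


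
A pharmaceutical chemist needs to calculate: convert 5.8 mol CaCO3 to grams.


M(CaCO3) = 100.09 g/mol
mass = n × M = 5.8 × 100.09 = 580.52 g

580.52 g


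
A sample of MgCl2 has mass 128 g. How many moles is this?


M(MgCl2) = 95.21 g/mol
n = mass/M = 128/95.21 = 1.3444 mol

1.3444 mol


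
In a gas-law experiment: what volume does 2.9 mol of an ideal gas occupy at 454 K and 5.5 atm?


PV = nRT  (R = 0.08206 L·atm/(mol·K))
V = nRT/P = 2.9×0.08206×454/5.5
= 19.644 L

19.644 L


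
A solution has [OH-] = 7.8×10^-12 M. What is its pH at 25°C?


pOH = -log10([OH-]) = -log10(7.8×10^-12)
= 12 - log10(7.8) = 11.11
pH = 14 - pOH = 14 - 11.11 = 2.89

2.89


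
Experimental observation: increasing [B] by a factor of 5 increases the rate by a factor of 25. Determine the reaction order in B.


rate ∝ [B]^n
5^n = 25 → n = 2
Order in B: 2

2


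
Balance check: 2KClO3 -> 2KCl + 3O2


Equation: 2KClO3 -> 2KCl + 3O2
Check atoms: Cl: 2=2, K: 2=2, O: 6=6
Balanced

Yes, balanced


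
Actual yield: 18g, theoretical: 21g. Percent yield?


% yield = actual/theoretical × 100
= 18/21 × 100
= 85.71%

85.71%


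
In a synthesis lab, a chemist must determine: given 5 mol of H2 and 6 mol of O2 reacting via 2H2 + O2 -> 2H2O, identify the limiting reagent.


Mole ratio available / coefficient:
  H2: 5/2 = 2.500
  O2: 6/1 = 6.000
Smaller ratio is limiting.

H2


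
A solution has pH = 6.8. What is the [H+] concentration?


[H+] = 10^(-pH) = 10^(-6.8)
= 1.58×10^-7 M

1.58×10^-7 M


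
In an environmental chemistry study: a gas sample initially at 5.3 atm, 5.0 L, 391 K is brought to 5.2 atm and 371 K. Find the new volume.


P1V1/T1 = P2V2/T2
V2 = P1V1T2/(T1P2)
= 5.3×5.0×371/(391×5.2)
= 4.835 L

4.835 L


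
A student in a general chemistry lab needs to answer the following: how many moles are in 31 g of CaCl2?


M(CaCl2) = 110.98 g/mol
n = mass/M = 31/110.98 = 0.2793 mol

0.2793 mol


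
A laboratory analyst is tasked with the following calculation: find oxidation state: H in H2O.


H is +1 with nonmetals
Oxidation number: +1

+1


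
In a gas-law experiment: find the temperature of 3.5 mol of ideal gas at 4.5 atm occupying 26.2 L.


PV = nRT  (R = 0.08206 L·atm/(mol·K))
T = PV/(nR) = 4.5×26.2/(3.5×0.08206)
= 117.90/0.287210
= 410.50 K

410.50 K


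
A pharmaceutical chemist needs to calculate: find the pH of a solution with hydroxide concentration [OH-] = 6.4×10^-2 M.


pOH = -log10([OH-]) = -log10(6.4×10^-2)
= 2 - log10(6.4) = 1.19
pH = 14 - pOH = 14 - 1.19 = 12.81

12.81


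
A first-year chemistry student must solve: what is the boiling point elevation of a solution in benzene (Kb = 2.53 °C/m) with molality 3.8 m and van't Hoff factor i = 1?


ΔTb = Kb × m × i
= 2.53 × 3.8 × 1
= 9.614 °C

9.614 °C


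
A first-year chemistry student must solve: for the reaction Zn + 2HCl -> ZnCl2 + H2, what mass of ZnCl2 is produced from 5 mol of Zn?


Mole ratio ZnCl2:Zn = 1:1
n(ZnCl2) = 5 × 1/1 = 5.000 mol
mass = 5.000 × 136.28 = 681.4 g

681.4 g


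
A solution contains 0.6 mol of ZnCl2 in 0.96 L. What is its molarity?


M = n/V = 0.6/0.96 = 0.625 mol/L

0.625 M


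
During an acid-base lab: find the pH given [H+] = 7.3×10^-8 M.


pH = -log10([H+]) = -log10(7.3×10^-8)
= 8 - log10(7.3)
= 8 - 0.86
= 7.14

7.14


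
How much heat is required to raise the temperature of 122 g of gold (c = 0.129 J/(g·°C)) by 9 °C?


q = mcΔT = 122 × 0.129 × 9
= 141.64 J

141.64 J


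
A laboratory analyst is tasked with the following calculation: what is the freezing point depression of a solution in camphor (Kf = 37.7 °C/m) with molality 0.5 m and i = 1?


ΔTf = Kf × m × i
= 37.7 × 0.5 × 1
= 18.85 °C

18.85 °C


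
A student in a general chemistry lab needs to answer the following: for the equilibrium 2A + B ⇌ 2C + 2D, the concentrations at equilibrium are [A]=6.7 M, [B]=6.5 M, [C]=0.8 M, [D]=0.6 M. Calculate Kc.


Kc = [C]^2[D]^2/([A]^2[B])
= (0.8^2 × 0.6^2)/(6.7^2 × 6.5^1)
= 0.2304/291.785
= 7.896×10^-4

7.896×10^-4


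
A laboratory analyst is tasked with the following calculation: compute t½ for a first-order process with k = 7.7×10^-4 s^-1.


t½ = ln2/k = 0.693147/(7.7×10^-4 s^-1)
= 900.2 s

900.2 s


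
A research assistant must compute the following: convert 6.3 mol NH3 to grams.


M(NH3) = 17.03 g/mol
mass = n × M = 6.3 × 17.03 = 107.29 g

107.29 g


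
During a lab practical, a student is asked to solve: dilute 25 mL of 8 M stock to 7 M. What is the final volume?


C1V1 = C2V2
8 × 25 = 7 × V2
V2 = 200/7 = 28.57 mL

28.57 mL


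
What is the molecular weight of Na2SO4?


M(Na2SO4) = 2×22.99 + 1×32.07 + 4×16.0
= 45.98 + 32.07 + 64.0
= 142.05 g/mol

142.05 g/mol


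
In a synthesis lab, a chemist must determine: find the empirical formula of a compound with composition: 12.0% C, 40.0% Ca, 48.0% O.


Assume 100 g sample. Moles of each element:
  C: 12.0/12.01 = 0.999 mol
  Ca: 40.0/40.08 = 0.998 mol
  O: 48.0/16.0 = 3.0 mol
Divide by smallest (0.998):
  C: 0.999/0.998 = 1.0
  Ca: 0.998/0.998 = 1.0
  O: 3.0/0.998 = 3.01
Empirical formula: CaCO3

CaCO3


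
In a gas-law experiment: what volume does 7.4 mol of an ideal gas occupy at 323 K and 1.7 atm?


PV = nRT  (R = 0.08206 L·atm/(mol·K))
V = nRT/P = 7.4×0.08206×323/1.7
= 115.376 L

115.376 L


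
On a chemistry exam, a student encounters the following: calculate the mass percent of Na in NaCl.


M(NaCl) = 1×22.99 + 1×35.45 = 58.44 g/mol
Mass of Na = 1 × 22.99 = 22.99 g/mol
% Na = 22.99/58.44 × 100 = 39.34%

39.34%


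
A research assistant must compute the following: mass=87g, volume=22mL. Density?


ρ = mass/volume
= 87/22
= 3.955 g/mL

3.955 g/mL


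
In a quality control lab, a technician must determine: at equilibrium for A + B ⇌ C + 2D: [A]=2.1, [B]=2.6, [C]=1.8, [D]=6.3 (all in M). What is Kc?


Kc = [C][D]^2/([A][B])
= (1.8^1 × 6.3^2)/(2.1^1 × 2.6^1)
= 71.442/5.46
= 13.08

13.08


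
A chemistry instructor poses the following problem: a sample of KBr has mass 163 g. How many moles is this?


M(KBr) = 119.0 g/mol
n = mass/M = 163/119.0 = 1.3697 mol

1.3697 mol


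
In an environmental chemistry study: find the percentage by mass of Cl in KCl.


M(KCl) = 1×39.1 + 1×35.45 = 74.55 g/mol
Mass of Cl = 1 × 35.45 = 35.45 g/mol
% Cl = 35.45/74.55 × 100 = 47.55%

47.55%


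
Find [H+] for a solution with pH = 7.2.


[H+] = 10^(-pH) = 10^(-7.2)
= 6.31×10^-8 M

6.31×10^-8 M


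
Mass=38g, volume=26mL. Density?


ρ = mass/volume
= 38/26
= 1.462 g/mL

1.462 g/mL


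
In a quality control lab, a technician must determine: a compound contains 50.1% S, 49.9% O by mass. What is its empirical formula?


Assume 100 g sample. Moles of each element:
  S: 50.1/32.07 = 1.562 mol
  O: 49.9/16.0 = 3.119 mol
Divide by smallest (1.562):
  S: 1.562/1.562 = 1.0
  O: 3.119/1.562 = 2.0
Empirical formula: SO2

SO2


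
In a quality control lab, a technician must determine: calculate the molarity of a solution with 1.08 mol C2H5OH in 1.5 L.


M = n/V = 1.08/1.5 = 0.720 mol/L

0.720 M


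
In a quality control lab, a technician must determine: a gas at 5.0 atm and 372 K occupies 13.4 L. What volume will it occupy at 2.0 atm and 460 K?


P1V1/T1 = P2V2/T2
V2 = P1V1T2/(T1P2)
= 5.0×13.4×460/(372×2.0)
= 41.425 L

41.425 L


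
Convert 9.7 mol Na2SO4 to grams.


M(Na2SO4) = 142.05 g/mol
mass = n × M = 9.7 × 142.05 = 1377.89 g

1377.89 g


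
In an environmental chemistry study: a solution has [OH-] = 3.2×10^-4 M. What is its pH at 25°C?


pOH = -log10([OH-]) = -log10(3.2×10^-4)
= 4 - log10(3.2) = 3.49
pH = 14 - pOH = 14 - 3.49 = 10.51

10.51


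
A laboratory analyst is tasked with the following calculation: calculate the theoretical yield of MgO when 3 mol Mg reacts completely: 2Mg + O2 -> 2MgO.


Mole ratio MgO:Mg = 2:2
n(MgO) = 3 × 2/2 = 3.000 mol
mass = 3.000 × 40.31 = 120.93 g

120.93 g


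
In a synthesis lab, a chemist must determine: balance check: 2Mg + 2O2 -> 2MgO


Equation: 2Mg + 2O2 -> 2MgO
Check atoms: Mg: 2=2, O: 4≠2
Not balanced

No, not balanced


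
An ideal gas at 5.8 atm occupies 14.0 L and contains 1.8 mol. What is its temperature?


PV = nRT  (R = 0.08206 L·atm/(mol·K))
T = PV/(nR) = 5.8×14.0/(1.8×0.08206)
= 81.20/0.147708
= 549.73 K

549.73 K


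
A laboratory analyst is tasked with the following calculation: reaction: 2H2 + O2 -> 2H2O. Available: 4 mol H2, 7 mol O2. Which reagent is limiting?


Mole ratio available / coefficient:
  H2: 4/2 = 2.000
  O2: 7/1 = 7.000
Smaller ratio is limiting.

H2


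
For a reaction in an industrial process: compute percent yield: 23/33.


% yield = actual/theoretical × 100
= 23/33 × 100
= 69.7%

69.7%


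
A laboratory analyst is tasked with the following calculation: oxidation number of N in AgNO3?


(+1) + x + 3(-2) = 0, so x = +5
Oxidation number: +5

+5


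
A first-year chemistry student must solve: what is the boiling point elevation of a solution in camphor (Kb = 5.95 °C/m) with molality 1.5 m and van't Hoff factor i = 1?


ΔTb = Kb × m × i
= 5.95 × 1.5 × 1
= 8.925 °C

8.925 °C


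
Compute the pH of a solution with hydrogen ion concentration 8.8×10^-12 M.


pH = -log10([H+]) = -log10(8.8×10^-12)
= 12 - log10(8.8)
= 12 - 0.94
= 11.06

11.06


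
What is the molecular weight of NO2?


M(NO2) = 1×14.01 + 2×16.0
= 14.01 + 32.0
= 46.01 g/mol

46.01 g/mol


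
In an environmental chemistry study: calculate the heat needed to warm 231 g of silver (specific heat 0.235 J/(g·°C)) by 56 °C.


q = mcΔT = 231 × 0.235 × 56
= 3039.96 J

3039.96 J


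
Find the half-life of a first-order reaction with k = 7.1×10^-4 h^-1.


t½ = ln2/k = 0.693147/(7.1×10^-4 h^-1)
= 976.3 h

976.3 h


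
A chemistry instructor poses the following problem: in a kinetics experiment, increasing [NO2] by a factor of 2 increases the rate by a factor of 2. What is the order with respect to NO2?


rate ∝ [NO2]^n
2^n = 2 → n = 1
Order in NO2: 1

1


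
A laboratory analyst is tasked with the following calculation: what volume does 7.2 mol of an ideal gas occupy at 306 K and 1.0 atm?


PV = nRT  (R = 0.08206 L·atm/(mol·K))
V = nRT/P = 7.2×0.08206×306/1.0
= 180.795 L

180.795 L


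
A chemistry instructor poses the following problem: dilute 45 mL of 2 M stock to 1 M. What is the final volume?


C1V1 = C2V2
2 × 45 = 1 × V2
V2 = 90/1 = 90.0 mL

90.0 mL


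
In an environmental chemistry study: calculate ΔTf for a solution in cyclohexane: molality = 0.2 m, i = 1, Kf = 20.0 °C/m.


ΔTf = Kf × m × i
= 20.0 × 0.2 × 1
= 4.0 °C

4.0 °C


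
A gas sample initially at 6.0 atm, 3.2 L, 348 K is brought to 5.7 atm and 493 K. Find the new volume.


P1V1/T1 = P2V2/T2
V2 = P1V1T2/(T1P2)
= 6.0×3.2×493/(348×5.7)
= 4.772 L

4.772 L


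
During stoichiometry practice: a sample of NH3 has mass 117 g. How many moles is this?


M(NH3) = 17.03 g/mol
n = mass/M = 117/17.03 = 6.8702 mol

6.8702 mol


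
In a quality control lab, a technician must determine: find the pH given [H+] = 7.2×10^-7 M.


pH = -log10([H+]) = -log10(7.2×10^-7)
= 7 - log10(7.2)
= 7 - 0.86
= 6.14

6.14


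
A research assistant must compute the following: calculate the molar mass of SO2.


M(SO2) = 1×32.07 + 2×16.0
= 32.07 + 32.0
= 64.07 g/mol

64.07 g/mol


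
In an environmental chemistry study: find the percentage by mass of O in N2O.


M(N2O) = 2×14.01 + 1×16.0 = 44.02 g/mol
Mass of O = 1 × 16.0 = 16.00 g/mol
% O = 16.00/44.02 × 100 = 36.35%

36.35%


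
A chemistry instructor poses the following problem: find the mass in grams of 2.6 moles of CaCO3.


M(CaCO3) = 100.09 g/mol
mass = n × M = 2.6 × 100.09 = 260.23 g

260.23 g


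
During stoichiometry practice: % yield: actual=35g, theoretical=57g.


% yield = actual/theoretical × 100
= 35/57 × 100
= 61.4%

61.4%


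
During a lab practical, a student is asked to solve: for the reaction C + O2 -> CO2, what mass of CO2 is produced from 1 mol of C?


Mole ratio CO2:C = 1:1
n(CO2) = 1 × 1/1 = 1.000 mol
mass = 1.000 × 44.01 = 44.01 g

44.01 g


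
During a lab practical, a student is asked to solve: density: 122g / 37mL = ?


ρ = mass/volume
= 122/37
= 3.297 g/mL

3.297 g/mL


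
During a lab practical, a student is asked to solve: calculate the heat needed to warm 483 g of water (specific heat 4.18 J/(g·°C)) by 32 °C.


q = mcΔT = 483 × 4.18 × 32
= 64606.08 J

64606.08 J


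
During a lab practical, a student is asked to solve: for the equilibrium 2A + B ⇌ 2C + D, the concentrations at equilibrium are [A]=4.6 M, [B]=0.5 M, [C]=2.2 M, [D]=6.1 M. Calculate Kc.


Kc = [C]^2[D]/([A]^2[B])
= (2.2^2 × 6.1^1)/(4.6^2 × 0.5^1)
= 29.524/10.58
= 2.791

2.791


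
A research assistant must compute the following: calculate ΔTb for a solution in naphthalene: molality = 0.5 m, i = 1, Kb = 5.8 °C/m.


ΔTb = Kb × m × i
= 5.8 × 0.5 × 1
= 2.9 °C

2.9 °C


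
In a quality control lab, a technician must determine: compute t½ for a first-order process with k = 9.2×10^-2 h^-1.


t½ = ln2/k = 0.693147/(9.2×10^-2 h^-1)
= 7.534 h

7.534 h


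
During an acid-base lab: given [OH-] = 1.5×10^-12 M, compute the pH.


pOH = -log10([OH-]) = -log10(1.5×10^-12)
= 12 - log10(1.5) = 11.82
pH = 14 - pOH = 14 - 11.82 = 2.18

2.18


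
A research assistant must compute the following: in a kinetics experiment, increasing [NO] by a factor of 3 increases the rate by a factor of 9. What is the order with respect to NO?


rate ∝ [NO]^n
3^n = 9 → n = 2
Order in NO: 2

2


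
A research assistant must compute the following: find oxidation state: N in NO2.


x + 2(-2) = 0, so x = +4
Oxidation number: +4

+4


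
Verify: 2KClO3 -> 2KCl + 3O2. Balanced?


Equation: 2KClO3 -> 2KCl + 3O2
Check atoms: Cl: 2=2, K: 2=2, O: 6=6
Balanced

Yes, balanced


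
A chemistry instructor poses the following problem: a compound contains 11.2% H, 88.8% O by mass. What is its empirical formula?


Assume 100 g sample. Moles of each element:
  H: 11.2/1.008 = 11.111 mol
  O: 88.8/16.0 = 5.55 mol
Divide by smallest (5.55):
  H: 11.111/5.55 = 2.0
  O: 5.55/5.55 = 1.0
Empirical formula: H2O

H2O


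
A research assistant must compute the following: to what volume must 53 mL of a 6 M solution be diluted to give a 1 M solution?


C1V1 = C2V2
6 × 53 = 1 × V2
V2 = 318/1 = 318.0 mL

318.0 mL


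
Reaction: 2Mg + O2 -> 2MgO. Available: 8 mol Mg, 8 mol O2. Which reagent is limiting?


Mole ratio available / coefficient:
  Mg: 8/2 = 4.000
  O2: 8/1 = 8.000
Smaller ratio is limiting.

Mg


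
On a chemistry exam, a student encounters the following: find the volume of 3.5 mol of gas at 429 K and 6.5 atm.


PV = nRT  (R = 0.08206 L·atm/(mol·K))
V = nRT/P = 3.5×0.08206×429/6.5
= 18.956 L

18.956 L


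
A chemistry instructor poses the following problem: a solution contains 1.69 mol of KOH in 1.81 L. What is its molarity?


M = n/V = 1.69/1.81 = 0.934 mol/L

0.934 M


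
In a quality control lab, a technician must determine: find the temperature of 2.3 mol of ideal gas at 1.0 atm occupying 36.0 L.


PV = nRT  (R = 0.08206 L·atm/(mol·K))
T = PV/(nR) = 1.0×36.0/(2.3×0.08206)
= 36.00/0.188738
= 190.74 K

190.74 K


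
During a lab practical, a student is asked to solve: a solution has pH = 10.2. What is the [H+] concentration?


[H+] = 10^(-pH) = 10^(-10.2)
= 6.31×10^-11 M

6.31×10^-11 M


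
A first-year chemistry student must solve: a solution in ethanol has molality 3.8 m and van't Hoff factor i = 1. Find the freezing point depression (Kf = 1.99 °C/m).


ΔTf = Kf × m × i
= 1.99 × 3.8 × 1
= 7.562 °C

7.562 °C


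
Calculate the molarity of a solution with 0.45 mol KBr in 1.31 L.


M = n/V = 0.45/1.31 = 0.344 mol/L

0.344 M


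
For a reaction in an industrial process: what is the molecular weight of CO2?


M(CO2) = 1×12.01 + 2×16.0
= 12.01 + 32.0
= 44.01 g/mol

44.01 g/mol


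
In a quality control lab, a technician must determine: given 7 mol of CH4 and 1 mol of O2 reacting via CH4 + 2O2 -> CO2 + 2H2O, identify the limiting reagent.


Mole ratio available / coefficient:
  CH4: 7/1 = 7.000
  O2: 1/2 = 0.500
Smaller ratio is limiting.

O2


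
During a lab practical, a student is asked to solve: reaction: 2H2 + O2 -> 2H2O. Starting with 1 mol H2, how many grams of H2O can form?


Mole ratio H2O:H2 = 2:2
n(H2O) = 1 × 2/2 = 1.000 mol
mass = 1.000 × 18.02 = 18.02 g

18.02 g


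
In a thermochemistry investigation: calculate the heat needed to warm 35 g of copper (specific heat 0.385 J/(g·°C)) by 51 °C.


q = mcΔT = 35 × 0.385 × 51
= 687.23 J

687.23 J


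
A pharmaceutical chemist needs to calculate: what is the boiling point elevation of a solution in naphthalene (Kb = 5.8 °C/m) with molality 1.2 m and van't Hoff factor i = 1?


ΔTb = Kb × m × i
= 5.8 × 1.2 × 1
= 6.96 °C

6.96 °C


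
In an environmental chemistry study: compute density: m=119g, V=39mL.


ρ = mass/volume
= 119/39
= 3.051 g/mL

3.051 g/mL


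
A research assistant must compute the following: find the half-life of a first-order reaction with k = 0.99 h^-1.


t½ = ln2/k = 0.693147/(0.99 h^-1)
= 0.7001 h

0.7001 h


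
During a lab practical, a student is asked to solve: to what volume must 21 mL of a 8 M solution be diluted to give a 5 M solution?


C1V1 = C2V2
8 × 21 = 5 × V2
V2 = 168/5 = 33.6 mL

33.6 mL


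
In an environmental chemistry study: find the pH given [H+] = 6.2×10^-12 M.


pH = -log10([H+]) = -log10(6.2×10^-12)
= 12 - log10(6.2)
= 12 - 0.79
= 11.21

11.21


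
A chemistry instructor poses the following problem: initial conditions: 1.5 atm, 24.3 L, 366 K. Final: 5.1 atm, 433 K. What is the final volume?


P1V1/T1 = P2V2/T2
V2 = P1V1T2/(T1P2)
= 1.5×24.3×433/(366×5.1)
= 8.455 L

8.455 L


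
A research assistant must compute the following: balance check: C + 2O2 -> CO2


Equation: C + 2O2 -> CO2
Check atoms: C: 1=1, O: 4≠2
Not balanced

No, not balanced


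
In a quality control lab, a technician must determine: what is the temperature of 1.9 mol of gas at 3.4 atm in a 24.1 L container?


PV = nRT  (R = 0.08206 L·atm/(mol·K))
T = PV/(nR) = 3.4×24.1/(1.9×0.08206)
= 81.94/0.155914
= 525.55 K

525.55 K


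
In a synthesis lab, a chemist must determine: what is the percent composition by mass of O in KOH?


M(KOH) = 1×39.1 + 1×16.0 + 1×1.008 = 56.108 g/mol
Mass of O = 1 × 16.0 = 16.00 g/mol
% O = 16.00/56.108 × 100 = 28.52%

28.52%


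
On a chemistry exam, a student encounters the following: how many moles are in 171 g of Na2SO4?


M(Na2SO4) = 142.05 g/mol
n = mass/M = 171/142.05 = 1.2038 mol

1.2038 mol


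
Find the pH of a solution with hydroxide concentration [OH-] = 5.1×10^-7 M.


pOH = -log10([OH-]) = -log10(5.1×10^-7)
= 7 - log10(5.1) = 6.29
pH = 14 - pOH = 14 - 6.29 = 7.71

7.71


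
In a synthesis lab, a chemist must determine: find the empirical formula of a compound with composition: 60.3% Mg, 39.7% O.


Assume 100 g sample. Moles of each element:
  Mg: 60.3/24.31 = 2.48 mol
  O: 39.7/16.0 = 2.481 mol
Divide by smallest (2.48):
  Mg: 2.48/2.48 = 1.0
  O: 2.481/2.48 = 1.0
Empirical formula: MgO

MgO


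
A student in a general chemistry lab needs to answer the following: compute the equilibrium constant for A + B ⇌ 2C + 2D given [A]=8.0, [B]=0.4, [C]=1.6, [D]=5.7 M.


Kc = [C]^2[D]^2/([A][B])
= (1.6^2 × 5.7^2)/(8.0^1 × 0.4^1)
= 83.1744/3.2
= 25.99

25.99


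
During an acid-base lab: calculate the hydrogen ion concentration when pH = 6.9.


[H+] = 10^(-pH) = 10^(-6.9)
= 1.26×10^-7 M

1.26×10^-7 M


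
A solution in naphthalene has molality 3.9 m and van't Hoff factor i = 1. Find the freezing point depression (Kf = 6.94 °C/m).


ΔTf = Kf × m × i
= 6.94 × 3.9 × 1
= 27.066 °C

27.066 °C


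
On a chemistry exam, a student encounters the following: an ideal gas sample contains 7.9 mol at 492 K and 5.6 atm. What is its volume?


PV = nRT  (R = 0.08206 L·atm/(mol·K))
V = nRT/P = 7.9×0.08206×492/5.6
= 56.956 L

56.956 L


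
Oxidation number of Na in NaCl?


Group 1 metal: +1
Oxidation number: +1

+1


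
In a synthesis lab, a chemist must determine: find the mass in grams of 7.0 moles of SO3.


M(SO3) = 80.07 g/mol
mass = n × M = 7.0 × 80.07 = 560.49 g

560.49 g


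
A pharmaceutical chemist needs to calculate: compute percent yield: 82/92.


% yield = actual/theoretical × 100
= 82/92 × 100
= 89.13%

89.13%


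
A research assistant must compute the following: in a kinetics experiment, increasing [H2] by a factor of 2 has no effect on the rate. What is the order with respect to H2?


rate ∝ [H2]^n
rate ∝ [H2]^0
Order in H2: 0

0


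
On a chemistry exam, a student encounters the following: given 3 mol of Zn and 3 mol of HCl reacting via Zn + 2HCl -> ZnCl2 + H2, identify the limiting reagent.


Mole ratio available / coefficient:
  Zn: 3/1 = 3.000
  HCl: 3/2 = 1.500
Smaller ratio is limiting.

HCl


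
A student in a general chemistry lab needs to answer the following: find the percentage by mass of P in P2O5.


M(P2O5) = 2×30.97 + 5×16.0 = 141.94 g/mol
Mass of P = 2 × 30.97 = 61.94 g/mol
% P = 61.94/141.94 × 100 = 43.64%

43.64%


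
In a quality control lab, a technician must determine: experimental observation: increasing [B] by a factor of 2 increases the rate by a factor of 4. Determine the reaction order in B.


rate ∝ [B]^n
2^n = 4 → n = 2
Order in B: 2

2


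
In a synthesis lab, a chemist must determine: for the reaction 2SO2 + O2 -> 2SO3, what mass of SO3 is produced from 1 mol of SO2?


Mole ratio SO3:SO2 = 2:2
n(SO3) = 1 × 2/2 = 1.000 mol
mass = 1.000 × 80.07 = 80.07 g

80.07 g


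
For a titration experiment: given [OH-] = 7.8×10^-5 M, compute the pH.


pOH = -log10([OH-]) = -log10(7.8×10^-5)
= 5 - log10(7.8) = 4.11
pH = 14 - pOH = 14 - 4.11 = 9.89

9.89


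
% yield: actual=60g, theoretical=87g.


% yield = actual/theoretical × 100
= 60/87 × 100
= 68.97%

68.97%


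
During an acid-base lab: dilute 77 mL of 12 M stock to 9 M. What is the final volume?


C1V1 = C2V2
12 × 77 = 9 × V2
V2 = 924/9 = 102.67 mL

102.67 mL


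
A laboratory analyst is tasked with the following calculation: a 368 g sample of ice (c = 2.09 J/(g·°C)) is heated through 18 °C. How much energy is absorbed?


q = mcΔT = 368 × 2.09 × 18
= 13844.16 J

13844.16 J


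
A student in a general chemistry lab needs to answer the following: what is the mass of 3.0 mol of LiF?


M(LiF) = 25.94 g/mol
mass = n × M = 3.0 × 25.94 = 77.82 g

77.82 g


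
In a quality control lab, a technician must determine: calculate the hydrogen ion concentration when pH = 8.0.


[H+] = 10^(-pH) = 10^(-8.0)
= 1.0×10^-8 M

1.0×10^-8 M


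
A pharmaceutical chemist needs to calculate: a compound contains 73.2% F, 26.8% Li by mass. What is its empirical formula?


Assume 100 g sample. Moles of each element:
  F: 73.2/19.0 = 3.853 mol
  Li: 26.8/6.94 = 3.862 mol
Divide by smallest (3.853):
  F: 3.853/3.853 = 1.0
  Li: 3.862/3.853 = 1.0
Empirical formula: LiF

LiF


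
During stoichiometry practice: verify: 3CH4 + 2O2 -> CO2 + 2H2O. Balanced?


Equation: 3CH4 + 2O2 -> CO2 + 2H2O
Check atoms: C: 3≠1, H: 12≠4, O: 4=4
Not balanced

No, not balanced


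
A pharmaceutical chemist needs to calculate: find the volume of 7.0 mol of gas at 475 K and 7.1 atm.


PV = nRT  (R = 0.08206 L·atm/(mol·K))
V = nRT/P = 7.0×0.08206×475/7.1
= 38.43 L

38.43 L


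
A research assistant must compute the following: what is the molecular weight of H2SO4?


M(H2SO4) = 2×1.008 + 1×32.07 + 4×16.0
= 2.02 + 32.07 + 64.0
= 98.09 g/mol

98.09 g/mol


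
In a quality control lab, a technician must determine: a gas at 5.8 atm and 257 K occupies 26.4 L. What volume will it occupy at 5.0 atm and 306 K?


P1V1/T1 = P2V2/T2
V2 = P1V1T2/(T1P2)
= 5.8×26.4×306/(257×5.0)
= 36.463 L

36.463 L


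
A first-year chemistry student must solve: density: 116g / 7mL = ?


ρ = mass/volume
= 116/7
= 16.571 g/mL

16.571 g/mL


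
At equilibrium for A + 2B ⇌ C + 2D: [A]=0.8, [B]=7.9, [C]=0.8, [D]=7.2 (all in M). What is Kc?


Kc = [C][D]^2/([A][B]^2)
= (0.8^1 × 7.2^2)/(0.8^1 × 7.9^2)
= 41.472/49.928
= 0.8306

0.8306
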